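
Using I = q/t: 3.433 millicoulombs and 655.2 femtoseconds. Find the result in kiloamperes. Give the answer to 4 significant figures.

5240000 kiloamperes

(3.433 × 10⁻³) / (655.2 × 10⁻¹⁵) = 0.00523962 × 10¹² A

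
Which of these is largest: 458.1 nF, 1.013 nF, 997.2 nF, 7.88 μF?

458.1 nF = 0.0000004581 F
1.013 nF = 0.000000001013 F
997.2 nF = 0.0000009972 F
7.88 μF = 0.00000788 F

7.88 μF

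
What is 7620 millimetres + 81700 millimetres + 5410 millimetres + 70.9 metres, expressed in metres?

In metres:
  7620 millimetres = 7620 × 10⁻³ metres = 7.62
  81700 millimetres = 81700 × 10⁻³ metres = 81.7
  5410 millimetres = 5410 × 10⁻³ metres = 5.41
  70.9 metres → 70.9
Sum: 7.62 + 81.7 + 5.41 + 70.9 = 165.63

165.63 metres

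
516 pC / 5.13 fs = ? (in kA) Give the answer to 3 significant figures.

(516 × 10⁻¹²) / (5.13 × 10⁻¹⁵) = 100.58 × 10³ A

101 kA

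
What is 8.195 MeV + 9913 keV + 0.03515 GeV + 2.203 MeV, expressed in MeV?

55.461 MeV

In MeV:
  8.195 MeV → 8.195
  9913 keV = 9913 × 10^-3 MeV = 9.913
  0.03515 GeV = 0.03515 × 10^3 MeV = 35.15
  2.203 MeV → 2.203
Sum: 8.195 + 9.913 + 35.15 + 2.203 = 55.461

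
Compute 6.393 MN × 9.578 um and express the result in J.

61.232154 J

6.393e6 × 9.578e-6 = 61.232154 J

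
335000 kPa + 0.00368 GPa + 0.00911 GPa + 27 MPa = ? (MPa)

374.79 MPa

In MPa:
  335000 kPa = 335000 × 10⁻³ MPa = 335
  0.00368 GPa = 0.00368 × 10³ MPa = 3.68
  0.00911 GPa = 0.00911 × 10³ MPa = 9.11
  27 MPa → 27
Sum: 335 + 3.68 + 9.11 + 27 = 374.79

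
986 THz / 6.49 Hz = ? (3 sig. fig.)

(986 × 10^12) / (6.49) = 151.9 × 10^12

152000000000000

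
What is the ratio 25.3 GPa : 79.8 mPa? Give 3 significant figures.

317000000000

(25.3e9) / (79.8e-3) = 0.317e12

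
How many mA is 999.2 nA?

0.0009992 mA

nano = 10⁻⁹, milli = 10⁻³; factor is 10⁻⁶.
999.2 × 10⁻⁶ = 0.0009992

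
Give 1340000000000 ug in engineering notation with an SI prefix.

1.34 Mg

= 1.34 × 10⁶ g; 10⁶ is mega.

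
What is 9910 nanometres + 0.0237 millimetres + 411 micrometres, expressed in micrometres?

In micrometres:
  9910 nanometres = 9910 × 10^-3 micrometres = 9.91
  0.0237 millimetres = 0.0237 × 10^3 micrometres = 23.7
  411 micrometres → 411
Sum: 9.91 + 23.7 + 411 = 444.61

444.61 micrometres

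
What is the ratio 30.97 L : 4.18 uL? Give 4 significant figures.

(30.97) / (4.18 × 10^-6) = 7.4091 × 10^6

7409000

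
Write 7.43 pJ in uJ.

pico = 10⁻¹², micro = 10⁻⁶; factor is 10⁻⁶.
7.43 × 10⁻⁶ = 0.00000743

0.00000743 uJ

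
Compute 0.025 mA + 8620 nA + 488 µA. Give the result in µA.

521.62 µA

In µA:
  0.025 mA = 0.025 × 10³ µA = 25
  8620 nA = 8620 × 10⁻³ µA = 8.62
  488 µA → 488
Sum: 25 + 8.62 + 488 = 521.62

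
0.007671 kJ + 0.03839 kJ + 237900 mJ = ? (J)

In J:
  0.007671 kJ = 0.007671e3 J = 7.671
  0.03839 kJ = 0.03839e3 J = 38.39
  237900 mJ = 237900e-3 J = 237.9
Sum: 7.671 + 38.39 + 237.9 = 283.961

283.961 J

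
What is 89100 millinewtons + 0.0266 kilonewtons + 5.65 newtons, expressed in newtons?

121.35 newtons

In newtons:
  89100 millinewtons = 89100e-3 newtons = 89.1
  0.0266 kilonewtons = 0.0266e3 newtons = 26.6
  5.65 newtons → 5.65
Sum: 89.1 + 26.6 + 5.65 = 121.35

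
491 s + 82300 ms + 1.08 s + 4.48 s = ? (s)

In s:
  491 s → 491
  82300 ms = 82300 × 10⁻³ s = 82.3
  1.08 s → 1.08
  4.48 s → 4.48
Sum: 491 + 82.3 + 1.08 + 4.48 = 578.86

578.86 s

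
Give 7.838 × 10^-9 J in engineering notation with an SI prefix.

= 7.838 × 10^-9 J; 10^-9 is nano.

7.838 nJ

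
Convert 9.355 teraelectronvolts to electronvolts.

tera = 1e12, (no prefix) = 1e0; factor is 1e12.
9.355 × 1e12 = 9355000000000

9355000000000 electronvolts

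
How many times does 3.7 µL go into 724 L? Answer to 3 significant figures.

(724) / (3.7e-6) = 195.7e6

196000000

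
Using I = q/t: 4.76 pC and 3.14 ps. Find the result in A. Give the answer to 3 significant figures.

(4.76e-12) / (3.14e-12) = 1.5159 A

1.52 A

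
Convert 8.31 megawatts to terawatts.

mega = 1e6, tera = 1e12; factor is 1e-6.
8.31 × 1e-6 = 0.00000831

0.00000831 terawatts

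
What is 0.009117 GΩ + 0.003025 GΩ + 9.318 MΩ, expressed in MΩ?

In MΩ:
  0.009117 GΩ = 0.009117 × 10^3 MΩ = 9.117
  0.003025 GΩ = 0.003025 × 10^3 MΩ = 3.025
  9.318 MΩ → 9.318
Sum: 9.117 + 3.025 + 9.318 = 21.46

21.46 MΩ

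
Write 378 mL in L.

0.378 L

milli = 1e-3, (no prefix) = 1e0; factor is 1e-3.
378 × 1e-3 = 0.378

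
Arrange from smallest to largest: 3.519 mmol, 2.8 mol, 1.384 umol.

1.384 umol < 3.519 mmol < 2.8 mol

3.519 mmol = 0.003519 mol
2.8 mol = 2.8 mol
1.384 umol = 0.000001384 mol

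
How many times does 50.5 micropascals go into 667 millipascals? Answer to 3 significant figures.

13200

(667 × 10^-3) / (50.5 × 10^-6) = 13.21 × 10^3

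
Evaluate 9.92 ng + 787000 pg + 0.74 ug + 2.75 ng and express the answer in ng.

In ng:
  9.92 ng → 9.92
  787000 pg = 787000 × 10^-3 ng = 787
  0.74 ug = 0.74 × 10^3 ng = 740
  2.75 ng → 2.75
Sum: 9.92 + 787 + 740 + 2.75 = 1539.67

1539.67 ng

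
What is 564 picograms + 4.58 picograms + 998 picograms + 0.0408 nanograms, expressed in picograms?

1607.38 picograms

In picograms:
  564 picograms → 564
  4.58 picograms → 4.58
  998 picograms → 998
  0.0408 nanograms = 0.0408e3 picograms = 40.8
Sum: 564 + 4.58 + 998 + 40.8 = 1607.38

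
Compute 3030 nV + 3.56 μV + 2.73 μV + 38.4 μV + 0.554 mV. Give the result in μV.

In μV:
  3030 nV = 3030e-3 μV = 3.03
  3.56 μV → 3.56
  2.73 μV → 2.73
  38.4 μV → 38.4
  0.554 mV = 0.554e3 μV = 554
Sum: 3.03 + 3.56 + 2.73 + 38.4 + 554 = 601.72

601.72 μV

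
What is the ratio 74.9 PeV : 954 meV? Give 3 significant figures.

(74.9e15) / (954e-3) = 0.07851e18

78500000000000000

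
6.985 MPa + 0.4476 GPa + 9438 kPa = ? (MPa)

In MPa:
  6.985 MPa → 6.985
  0.4476 GPa = 0.4476 × 10^3 MPa = 447.6
  9438 kPa = 9438 × 10^-3 MPa = 9.438
Sum: 6.985 + 447.6 + 9.438 = 464.023

464.023 MPa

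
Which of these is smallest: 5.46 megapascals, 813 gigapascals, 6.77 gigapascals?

5.46 megapascals

5.46 megapascals = 5460000 pascals
813 gigapascals = 813000000000 pascals
6.77 gigapascals = 6770000000 pascals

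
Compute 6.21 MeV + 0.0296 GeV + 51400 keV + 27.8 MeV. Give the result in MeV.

In MeV:
  6.21 MeV → 6.21
  0.0296 GeV = 0.0296e3 MeV = 29.6
  51400 keV = 51400e-3 MeV = 51.4
  27.8 MeV → 27.8
Sum: 6.21 + 29.6 + 51.4 + 27.8 = 115.01

115.01 MeV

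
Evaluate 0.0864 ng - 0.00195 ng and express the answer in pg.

84.45 pg

In pg:
  0.0864 ng = 0.0864 × 10^3 pg = 86.4
  0.00195 ng = 0.00195 × 10^3 pg = 1.95
Difference: 86.4 - 1.95 = 84.45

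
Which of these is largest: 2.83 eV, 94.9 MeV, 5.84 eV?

94.9 MeV

2.83 eV = 2.83 eV
94.9 MeV = 94900000 eV
5.84 eV = 5.84 eV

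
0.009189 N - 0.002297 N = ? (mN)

In mN:
  0.009189 N = 0.009189 × 10³ mN = 9.189
  0.002297 N = 0.002297 × 10³ mN = 2.297
Difference: 9.189 - 2.297 = 6.892

6.892 mN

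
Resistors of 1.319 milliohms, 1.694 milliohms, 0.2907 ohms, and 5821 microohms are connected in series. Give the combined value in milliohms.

299.534 milliohms

In milliohms:
  1.319 milliohms → 1.319
  1.694 milliohms → 1.694
  0.2907 ohms = 0.2907 × 10³ milliohms = 290.7
  5821 microohms = 5821 × 10⁻³ milliohms = 5.821
Sum: 1.319 + 1.694 + 290.7 + 5.821 = 299.534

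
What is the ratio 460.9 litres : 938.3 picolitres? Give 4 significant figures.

491200000000

(460.9) / (938.3e-12) = 0.49121e12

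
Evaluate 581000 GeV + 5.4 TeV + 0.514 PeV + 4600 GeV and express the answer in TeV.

In TeV:
  581000 GeV = 581000e-3 TeV = 581
  5.4 TeV → 5.4
  0.514 PeV = 0.514e3 TeV = 514
  4600 GeV = 4600e-3 TeV = 4.6
Sum: 581 + 5.4 + 514 + 4.6 = 1105

1105 TeV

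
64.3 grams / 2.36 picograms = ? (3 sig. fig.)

(64.3) / (2.36 × 10^-12) = 27.25 × 10^12

27200000000000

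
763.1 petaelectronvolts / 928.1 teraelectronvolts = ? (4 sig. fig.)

(763.1 × 10¹⁵) / (928.1 × 10¹²) = 0.82222 × 10³

822.2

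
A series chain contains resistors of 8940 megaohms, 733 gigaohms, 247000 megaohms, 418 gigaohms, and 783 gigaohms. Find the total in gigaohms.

2189.94 gigaohms

In gigaohms:
  8940 megaohms = 8940 × 10^-3 gigaohms = 8.94
  733 gigaohms → 733
  247000 megaohms = 247000 × 10^-3 gigaohms = 247
  418 gigaohms → 418
  783 gigaohms → 783
Sum: 8.94 + 733 + 247 + 418 + 783 = 2189.94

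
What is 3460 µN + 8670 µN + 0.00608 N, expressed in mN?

18.21 mN

In mN:
  3460 µN = 3460e-3 mN = 3.46
  8670 µN = 8670e-3 mN = 8.67
  0.00608 N = 0.00608e3 mN = 6.08
Sum: 3.46 + 8.67 + 6.08 = 18.21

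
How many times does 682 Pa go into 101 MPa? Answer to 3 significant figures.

(101 × 10⁶) / (682) = 0.1481 × 10⁶

148000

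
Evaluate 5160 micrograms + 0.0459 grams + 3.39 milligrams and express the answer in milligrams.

In milligrams:
  5160 micrograms = 5160 × 10⁻³ milligrams = 5.16
  0.0459 grams = 0.0459 × 10³ milligrams = 45.9
  3.39 milligrams → 3.39
Sum: 5.16 + 45.9 + 3.39 = 54.45

54.45 milligrams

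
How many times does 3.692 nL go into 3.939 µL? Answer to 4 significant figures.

(3.939e-6) / (3.692e-9) = 1.0669e3

1067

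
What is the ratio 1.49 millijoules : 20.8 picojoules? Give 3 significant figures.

(1.49e-3) / (20.8e-12) = 0.07163e9

71600000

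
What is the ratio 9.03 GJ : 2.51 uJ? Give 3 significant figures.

3600000000000000

(9.03 × 10^9) / (2.51 × 10^-6) = 3.598 × 10^15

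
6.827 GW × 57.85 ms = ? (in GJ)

6.827 × 10^9 × 57.85 × 10^-3 = 394.94195 × 10^6 J

0.39494195 GJ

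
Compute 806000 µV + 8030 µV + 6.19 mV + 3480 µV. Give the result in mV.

In mV:
  806000 µV = 806000 × 10^-3 mV = 806
  8030 µV = 8030 × 10^-3 mV = 8.03
  6.19 mV → 6.19
  3480 µV = 3480 × 10^-3 mV = 3.48
Sum: 806 + 8.03 + 6.19 + 3.48 = 823.7

823.7 mV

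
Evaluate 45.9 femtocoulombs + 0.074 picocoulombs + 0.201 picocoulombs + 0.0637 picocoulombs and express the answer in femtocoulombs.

384.6 femtocoulombs

In femtocoulombs:
  45.9 femtocoulombs → 45.9
  0.074 picocoulombs = 0.074 × 10^3 femtocoulombs = 74
  0.201 picocoulombs = 0.201 × 10^3 femtocoulombs = 201
  0.0637 picocoulombs = 0.0637 × 10^3 femtocoulombs = 63.7
Sum: 45.9 + 74 + 201 + 63.7 = 384.6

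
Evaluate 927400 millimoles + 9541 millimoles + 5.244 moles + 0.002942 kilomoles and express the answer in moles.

In moles:
  927400 millimoles = 927400 × 10⁻³ moles = 927.4
  9541 millimoles = 9541 × 10⁻³ moles = 9.541
  5.244 moles → 5.244
  0.002942 kilomoles = 0.002942 × 10³ moles = 2.942
Sum: 927.4 + 9.541 + 5.244 + 2.942 = 945.127

945.127 moles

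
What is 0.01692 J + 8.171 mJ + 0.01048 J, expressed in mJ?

35.571 mJ

In mJ:
  0.01692 J = 0.01692 × 10³ mJ = 16.92
  8.171 mJ → 8.171
  0.01048 J = 0.01048 × 10³ mJ = 10.48
Sum: 16.92 + 8.171 + 10.48 = 35.571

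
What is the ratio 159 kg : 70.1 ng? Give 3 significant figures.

2270000000000

(159 × 10³) / (70.1 × 10⁻⁹) = 2.268 × 10¹²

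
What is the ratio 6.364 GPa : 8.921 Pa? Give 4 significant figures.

713400000

(6.364 × 10⁹) / (8.921) = 0.71337 × 10⁹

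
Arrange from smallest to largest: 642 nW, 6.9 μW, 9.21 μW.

642 nW = 0.000000642 W
6.9 μW = 0.0000069 W
9.21 μW = 0.00000921 W

642 nW < 6.9 μW < 9.21 μW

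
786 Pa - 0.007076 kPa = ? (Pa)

In Pa:
  786 Pa → 786
  0.007076 kPa = 0.007076 × 10³ Pa = 7.076
Difference: 786 - 7.076 = 778.924

778.924 Pa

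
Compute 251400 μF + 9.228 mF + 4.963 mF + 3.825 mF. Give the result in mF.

In mF:
  251400 μF = 251400 × 10⁻³ mF = 251.4
  9.228 mF → 9.228
  4.963 mF → 4.963
  3.825 mF → 3.825
Sum: 251.4 + 9.228 + 4.963 + 3.825 = 269.416

269.416 mF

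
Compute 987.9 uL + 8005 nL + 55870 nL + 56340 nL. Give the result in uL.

In uL:
  987.9 uL → 987.9
  8005 nL = 8005e-3 uL = 8.005
  55870 nL = 55870e-3 uL = 55.87
  56340 nL = 56340e-3 uL = 56.34
Sum: 987.9 + 8.005 + 55.87 + 56.34 = 1108.115

1108.115 uL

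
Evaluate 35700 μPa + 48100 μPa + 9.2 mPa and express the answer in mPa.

93 mPa

In mPa:
  35700 μPa = 35700 × 10⁻³ mPa = 35.7
  48100 μPa = 48100 × 10⁻³ mPa = 48.1
  9.2 mPa → 9.2
Sum: 35.7 + 48.1 + 9.2 = 93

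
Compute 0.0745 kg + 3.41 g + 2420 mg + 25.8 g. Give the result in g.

106.13 g

In g:
  0.0745 kg = 0.0745 × 10^3 g = 74.5
  3.41 g → 3.41
  2420 mg = 2420 × 10^-3 g = 2.42
  25.8 g → 25.8
Sum: 74.5 + 3.41 + 2.42 + 25.8 = 106.13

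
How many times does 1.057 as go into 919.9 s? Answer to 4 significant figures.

870300000000000000000

(919.9) / (1.057e-18) = 870.29e18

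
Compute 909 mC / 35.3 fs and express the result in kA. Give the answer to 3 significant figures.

(909 × 10^-3) / (35.3 × 10^-15) = 25.751 × 10^12 A

25800000000 kA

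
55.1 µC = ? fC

55100000000 fC

micro = 10⁻⁶, femto = 10⁻¹⁵; factor is 10⁹.
55.1 × 10⁹ = 55100000000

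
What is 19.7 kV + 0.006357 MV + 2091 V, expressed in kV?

In kV:
  19.7 kV → 19.7
  0.006357 MV = 0.006357e3 kV = 6.357
  2091 V = 2091e-3 kV = 2.091
Sum: 19.7 + 6.357 + 2.091 = 28.148

28.148 kV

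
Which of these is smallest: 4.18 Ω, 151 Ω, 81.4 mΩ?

4.18 Ω = 4.18 Ω
151 Ω = 151 Ω
81.4 mΩ = 0.0814 Ω

81.4 mΩ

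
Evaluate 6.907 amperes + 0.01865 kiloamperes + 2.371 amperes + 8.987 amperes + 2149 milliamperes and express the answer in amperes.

39.064 amperes

In amperes:
  6.907 amperes → 6.907
  0.01865 kiloamperes = 0.01865e3 amperes = 18.65
  2.371 amperes → 2.371
  8.987 amperes → 8.987
  2149 milliamperes = 2149e-3 amperes = 2.149
Sum: 6.907 + 18.65 + 2.371 + 8.987 + 2.149 = 39.064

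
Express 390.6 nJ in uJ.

0.3906 uJ

nano = 10^-9, micro = 10^-6; factor is 10^-3.
390.6 × 10^-3 = 0.3906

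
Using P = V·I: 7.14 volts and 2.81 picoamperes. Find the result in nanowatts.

0.0200634 nanowatts

7.14 × 2.81 × 10⁻¹² = 20.0634 × 10⁻¹² W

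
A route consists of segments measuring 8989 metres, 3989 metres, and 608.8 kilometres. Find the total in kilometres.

621.778 kilometres

In kilometres:
  8989 metres = 8989 × 10⁻³ kilometres = 8.989
  3989 metres = 3989 × 10⁻³ kilometres = 3.989
  608.8 kilometres → 608.8
Sum: 8.989 + 3.989 + 608.8 = 621.778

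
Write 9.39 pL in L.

0.00000000000939 L

pico = 10⁻¹², (no prefix) = 10⁰; factor is 10⁻¹².
9.39 × 10⁻¹² = 0.00000000000939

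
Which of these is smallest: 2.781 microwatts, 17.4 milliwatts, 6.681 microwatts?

2.781 microwatts = 0.000002781 watts
17.4 milliwatts = 0.0174 watts
6.681 microwatts = 0.000006681 watts

2.781 microwatts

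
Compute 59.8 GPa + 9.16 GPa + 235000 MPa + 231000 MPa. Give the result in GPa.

534.96 GPa

In GPa:
  59.8 GPa → 59.8
  9.16 GPa → 9.16
  235000 MPa = 235000 × 10⁻³ GPa = 235
  231000 MPa = 231000 × 10⁻³ GPa = 231
Sum: 59.8 + 9.16 + 235 + 231 = 534.96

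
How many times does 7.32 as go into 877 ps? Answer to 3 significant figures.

(877 × 10⁻¹²) / (7.32 × 10⁻¹⁸) = 119.8 × 10⁶

120000000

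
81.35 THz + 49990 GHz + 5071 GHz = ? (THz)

In THz:
  81.35 THz → 81.35
  49990 GHz = 49990 × 10^-3 THz = 49.99
  5071 GHz = 5071 × 10^-3 THz = 5.071
Sum: 81.35 + 49.99 + 5.071 = 136.411

136.411 THz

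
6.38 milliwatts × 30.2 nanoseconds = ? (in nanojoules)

0.192676 nanojoules

6.38 × 10^-3 × 30.2 × 10^-9 = 192.676 × 10^-12 J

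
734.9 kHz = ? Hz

734900 Hz

kilo = 10³, (no prefix) = 10⁰; factor is 10³.
734.9 × 10³ = 734900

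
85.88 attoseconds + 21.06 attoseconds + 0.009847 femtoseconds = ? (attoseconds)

In attoseconds:
  85.88 attoseconds → 85.88
  21.06 attoseconds → 21.06
  0.009847 femtoseconds = 0.009847e3 attoseconds = 9.847
Sum: 85.88 + 21.06 + 9.847 = 116.787

116.787 attoseconds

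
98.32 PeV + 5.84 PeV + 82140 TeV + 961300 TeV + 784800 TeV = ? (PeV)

1932.4 PeV

In PeV:
  98.32 PeV → 98.32
  5.84 PeV → 5.84
  82140 TeV = 82140e-3 PeV = 82.14
  961300 TeV = 961300e-3 PeV = 961.3
  784800 TeV = 784800e-3 PeV = 784.8
Sum: 98.32 + 5.84 + 82.14 + 961.3 + 784.8 = 1932.4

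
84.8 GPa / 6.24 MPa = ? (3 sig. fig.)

13600

(84.8 × 10⁹) / (6.24 × 10⁶) = 13.59 × 10³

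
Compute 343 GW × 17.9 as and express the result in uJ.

343 × 10^9 × 17.9 × 10^-18 = 6139.7 × 10^-9 J

6.1397 uJ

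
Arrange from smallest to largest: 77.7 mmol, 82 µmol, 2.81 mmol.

82 µmol < 2.81 mmol < 77.7 mmol

77.7 mmol = 0.0777 mol
82 µmol = 0.000082 mol
2.81 mmol = 0.00281 mol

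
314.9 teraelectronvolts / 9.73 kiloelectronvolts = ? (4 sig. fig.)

(314.9 × 10^12) / (9.73 × 10^3) = 32.364 × 10^9

32360000000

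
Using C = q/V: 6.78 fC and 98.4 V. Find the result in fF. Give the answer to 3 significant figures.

(6.78 × 10⁻¹⁵) / (98.4) = 0.068902 × 10⁻¹⁵ F

0.0689 fF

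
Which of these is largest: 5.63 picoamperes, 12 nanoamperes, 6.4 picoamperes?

5.63 picoamperes = 0.00000000000563 amperes
12 nanoamperes = 0.000000012 amperes
6.4 picoamperes = 0.0000000000064 amperes

12 nanoamperes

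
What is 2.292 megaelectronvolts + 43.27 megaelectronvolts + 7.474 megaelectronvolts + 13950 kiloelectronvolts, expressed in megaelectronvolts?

66.986 megaelectronvolts

In megaelectronvolts:
  2.292 megaelectronvolts → 2.292
  43.27 megaelectronvolts → 43.27
  7.474 megaelectronvolts → 7.474
  13950 kiloelectronvolts = 13950 × 10⁻³ megaelectronvolts = 13.95
Sum: 2.292 + 43.27 + 7.474 + 13.95 = 66.986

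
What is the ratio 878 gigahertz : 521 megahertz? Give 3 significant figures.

1690

(878 × 10⁹) / (521 × 10⁶) = 1.685 × 10³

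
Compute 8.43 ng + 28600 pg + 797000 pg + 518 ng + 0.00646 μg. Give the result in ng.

1358.49 ng

In ng:
  8.43 ng → 8.43
  28600 pg = 28600 × 10^-3 ng = 28.6
  797000 pg = 797000 × 10^-3 ng = 797
  518 ng → 518
  0.00646 μg = 0.00646 × 10^3 ng = 6.46
Sum: 8.43 + 28.6 + 797 + 518 + 6.46 = 1358.49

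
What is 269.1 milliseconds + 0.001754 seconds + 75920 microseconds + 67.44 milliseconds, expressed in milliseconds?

In milliseconds:
  269.1 milliseconds → 269.1
  0.001754 seconds = 0.001754 × 10³ milliseconds = 1.754
  75920 microseconds = 75920 × 10⁻³ milliseconds = 75.92
  67.44 milliseconds → 67.44
Sum: 269.1 + 1.754 + 75.92 + 67.44 = 414.214

414.214 milliseconds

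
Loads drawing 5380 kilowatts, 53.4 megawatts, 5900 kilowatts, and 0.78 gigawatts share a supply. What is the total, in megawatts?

In megawatts:
  5380 kilowatts = 5380e-3 megawatts = 5.38
  53.4 megawatts → 53.4
  5900 kilowatts = 5900e-3 megawatts = 5.9
  0.78 gigawatts = 0.78e3 megawatts = 780
Sum: 5.38 + 53.4 + 5.9 + 780 = 844.68

844.68 megawatts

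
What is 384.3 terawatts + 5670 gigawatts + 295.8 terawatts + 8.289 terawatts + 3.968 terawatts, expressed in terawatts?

In terawatts:
  384.3 terawatts → 384.3
  5670 gigawatts = 5670e-3 terawatts = 5.67
  295.8 terawatts → 295.8
  8.289 terawatts → 8.289
  3.968 terawatts → 3.968
Sum: 384.3 + 5.67 + 295.8 + 8.289 + 3.968 = 698.027

698.027 terawatts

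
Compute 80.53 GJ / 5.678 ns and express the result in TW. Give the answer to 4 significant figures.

14180000 TW

(80.53e9) / (5.678e-9) = 14.1828e18 W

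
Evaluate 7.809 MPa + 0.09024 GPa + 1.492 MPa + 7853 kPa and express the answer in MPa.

107.394 MPa

In MPa:
  7.809 MPa → 7.809
  0.09024 GPa = 0.09024 × 10^3 MPa = 90.24
  1.492 MPa → 1.492
  7853 kPa = 7853 × 10^-3 MPa = 7.853
Sum: 7.809 + 90.24 + 1.492 + 7.853 = 107.394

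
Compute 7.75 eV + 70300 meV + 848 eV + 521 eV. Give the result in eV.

In eV:
  7.75 eV → 7.75
  70300 meV = 70300e-3 eV = 70.3
  848 eV → 848
  521 eV → 521
Sum: 7.75 + 70.3 + 848 + 521 = 1447.05

1447.05 eV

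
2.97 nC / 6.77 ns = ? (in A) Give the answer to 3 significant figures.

0.439 A

(2.97e-9) / (6.77e-9) = 0.4387 A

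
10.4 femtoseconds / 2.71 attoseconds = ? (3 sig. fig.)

(10.4 × 10⁻¹⁵) / (2.71 × 10⁻¹⁸) = 3.838 × 10³

3840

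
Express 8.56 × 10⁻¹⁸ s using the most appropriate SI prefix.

= 8.56 × 10⁻¹⁸ s; 10⁻¹⁸ is atto.

8.56 as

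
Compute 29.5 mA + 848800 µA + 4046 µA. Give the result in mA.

882.346 mA

In mA:
  29.5 mA → 29.5
  848800 µA = 848800 × 10^-3 mA = 848.8
  4046 µA = 4046 × 10^-3 mA = 4.046
Sum: 29.5 + 848.8 + 4.046 = 882.346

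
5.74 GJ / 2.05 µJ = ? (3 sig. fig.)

(5.74 × 10⁹) / (2.05 × 10⁻⁶) = 2.8 × 10¹⁵

2800000000000000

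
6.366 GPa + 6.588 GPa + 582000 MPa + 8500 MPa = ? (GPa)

603.454 GPa

In GPa:
  6.366 GPa → 6.366
  6.588 GPa → 6.588
  582000 MPa = 582000e-3 GPa = 582
  8500 MPa = 8500e-3 GPa = 8.5
Sum: 6.366 + 6.588 + 582 + 8.5 = 603.454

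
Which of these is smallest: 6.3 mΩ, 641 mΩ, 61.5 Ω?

6.3 mΩ = 0.0063 Ω
641 mΩ = 0.641 Ω
61.5 Ω = 61.5 Ω

6.3 mΩ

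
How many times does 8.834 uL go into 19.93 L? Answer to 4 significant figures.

(19.93) / (8.834e-6) = 2.2561e6

2256000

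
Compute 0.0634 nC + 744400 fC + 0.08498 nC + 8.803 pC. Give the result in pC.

In pC:
  0.0634 nC = 0.0634e3 pC = 63.4
  744400 fC = 744400e-3 pC = 744.4
  0.08498 nC = 0.08498e3 pC = 84.98
  8.803 pC → 8.803
Sum: 63.4 + 744.4 + 84.98 + 8.803 = 901.583

901.583 pC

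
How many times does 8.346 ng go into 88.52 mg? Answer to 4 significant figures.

10610000

(88.52 × 10⁻³) / (8.346 × 10⁻⁹) = 10.606 × 10⁶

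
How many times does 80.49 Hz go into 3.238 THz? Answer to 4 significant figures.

40230000000

(3.238 × 10¹²) / (80.49) = 0.040229 × 10¹²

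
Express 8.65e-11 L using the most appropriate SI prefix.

86.5 pL

= 86.5e-12 L; 1e-12 is pico.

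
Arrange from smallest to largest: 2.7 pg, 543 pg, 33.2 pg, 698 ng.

2.7 pg < 33.2 pg < 543 pg < 698 ng

2.7 pg = 0.0000000000027 g
543 pg = 0.000000000543 g
33.2 pg = 0.0000000000332 g
698 ng = 0.000000698 g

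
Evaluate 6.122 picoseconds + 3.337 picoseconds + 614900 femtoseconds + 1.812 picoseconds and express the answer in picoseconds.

In picoseconds:
  6.122 picoseconds → 6.122
  3.337 picoseconds → 3.337
  614900 femtoseconds = 614900e-3 picoseconds = 614.9
  1.812 picoseconds → 1.812
Sum: 6.122 + 3.337 + 614.9 + 1.812 = 626.171

626.171 picoseconds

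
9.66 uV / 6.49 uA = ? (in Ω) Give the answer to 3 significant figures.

1.49 Ω

(9.66e-6) / (6.49e-6) = 1.4884 Ω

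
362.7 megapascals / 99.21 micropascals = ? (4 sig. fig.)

3656000000000

(362.7 × 10⁶) / (99.21 × 10⁻⁶) = 3.6559 × 10¹²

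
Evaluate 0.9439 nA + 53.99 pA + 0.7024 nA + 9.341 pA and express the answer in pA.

In pA:
  0.9439 nA = 0.9439 × 10³ pA = 943.9
  53.99 pA → 53.99
  0.7024 nA = 0.7024 × 10³ pA = 702.4
  9.341 pA → 9.341
Sum: 943.9 + 53.99 + 702.4 + 9.341 = 1709.631

1709.631 pA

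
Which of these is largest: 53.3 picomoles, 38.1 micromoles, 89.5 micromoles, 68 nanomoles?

53.3 picomoles = 0.0000000000533 moles
38.1 micromoles = 0.0000381 moles
89.5 micromoles = 0.0000895 moles
68 nanomoles = 0.000000068 moles

89.5 micromoles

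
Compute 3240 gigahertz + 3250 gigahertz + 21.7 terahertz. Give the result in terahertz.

In terahertz:
  3240 gigahertz = 3240 × 10^-3 terahertz = 3.24
  3250 gigahertz = 3250 × 10^-3 terahertz = 3.25
  21.7 terahertz → 21.7
Sum: 3.24 + 3.25 + 21.7 = 28.19

28.19 terahertz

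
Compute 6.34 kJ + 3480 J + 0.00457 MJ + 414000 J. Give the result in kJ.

In kJ:
  6.34 kJ → 6.34
  3480 J = 3480 × 10⁻³ kJ = 3.48
  0.00457 MJ = 0.00457 × 10³ kJ = 4.57
  414000 J = 414000 × 10⁻³ kJ = 414
Sum: 6.34 + 3.48 + 4.57 + 414 = 428.39

428.39 kJ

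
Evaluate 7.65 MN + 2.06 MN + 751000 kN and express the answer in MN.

In MN:
  7.65 MN → 7.65
  2.06 MN → 2.06
  751000 kN = 751000 × 10⁻³ MN = 751
Sum: 7.65 + 2.06 + 751 = 760.71

760.71 MN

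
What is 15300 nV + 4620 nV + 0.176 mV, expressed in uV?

In uV:
  15300 nV = 15300 × 10^-3 uV = 15.3
  4620 nV = 4620 × 10^-3 uV = 4.62
  0.176 mV = 0.176 × 10^3 uV = 176
Sum: 15.3 + 4.62 + 176 = 195.92

195.92 uV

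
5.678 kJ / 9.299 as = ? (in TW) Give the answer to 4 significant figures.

(5.678 × 10³) / (9.299 × 10⁻¹⁸) = 0.610603 × 10²¹ W

610600000 TW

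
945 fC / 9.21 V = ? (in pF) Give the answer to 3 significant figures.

(945 × 10⁻¹⁵) / (9.21) = 102.61 × 10⁻¹⁵ F

0.103 pF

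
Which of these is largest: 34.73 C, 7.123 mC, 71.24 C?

71.24 C

34.73 C = 34.73 C
7.123 mC = 0.007123 C
71.24 C = 71.24 C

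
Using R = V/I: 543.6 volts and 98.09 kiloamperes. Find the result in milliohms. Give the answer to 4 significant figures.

(543.6) / (98.09 × 10³) = 5.54185 × 10⁻³ Ω

5.542 milliohms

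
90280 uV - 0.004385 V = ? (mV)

In mV:
  90280 uV = 90280 × 10^-3 mV = 90.28
  0.004385 V = 0.004385 × 10^3 mV = 4.385
Difference: 90.28 - 4.385 = 85.895

85.895 mV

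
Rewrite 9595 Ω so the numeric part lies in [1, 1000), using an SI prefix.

= 9.595 × 10^3 Ω; 10^3 is kilo.

9.595 kΩ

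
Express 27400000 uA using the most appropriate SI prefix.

27.4 A

= 27.4 A; mantissa already in [1, 1000).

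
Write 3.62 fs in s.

0.00000000000000362 s

femto = 10⁻¹⁵, (no prefix) = 10⁰; factor is 10⁻¹⁵.
3.62 × 10⁻¹⁵ = 0.00000000000000362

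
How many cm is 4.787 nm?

0.0000004787 cm

nano = 1e-9, centi = 1e-2; factor is 1e-7.
4.787 × 1e-7 = 0.0000004787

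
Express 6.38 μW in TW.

0.00000000000000000638 TW

micro = 1e-6, tera = 1e12; factor is 1e-18.
6.38 × 1e-18 = 0.00000000000000000638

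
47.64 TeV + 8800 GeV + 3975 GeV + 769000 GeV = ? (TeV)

829.415 TeV

In TeV:
  47.64 TeV → 47.64
  8800 GeV = 8800 × 10⁻³ TeV = 8.8
  3975 GeV = 3975 × 10⁻³ TeV = 3.975
  769000 GeV = 769000 × 10⁻³ TeV = 769
Sum: 47.64 + 8.8 + 3.975 + 769 = 829.415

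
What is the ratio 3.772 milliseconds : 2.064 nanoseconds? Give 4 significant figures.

1828000

(3.772 × 10^-3) / (2.064 × 10^-9) = 1.8275 × 10^6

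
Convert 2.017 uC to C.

micro = 10⁻⁶, (no prefix) = 10⁰; factor is 10⁻⁶.
2.017 × 10⁻⁶ = 0.000002017

0.000002017 C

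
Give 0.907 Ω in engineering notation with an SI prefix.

907 mΩ

= 907 × 10^-3 Ω; 10^-3 is milli.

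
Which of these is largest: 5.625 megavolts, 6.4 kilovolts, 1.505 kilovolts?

5.625 megavolts

5.625 megavolts = 5625000 volts
6.4 kilovolts = 6400 volts
1.505 kilovolts = 1505 volts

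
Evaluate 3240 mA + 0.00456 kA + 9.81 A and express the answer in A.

17.61 A

In A:
  3240 mA = 3240 × 10^-3 A = 3.24
  0.00456 kA = 0.00456 × 10^3 A = 4.56
  9.81 A → 9.81
Sum: 3.24 + 4.56 + 9.81 = 17.61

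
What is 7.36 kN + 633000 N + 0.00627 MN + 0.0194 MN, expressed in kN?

666.03 kN

In kN:
  7.36 kN → 7.36
  633000 N = 633000 × 10^-3 kN = 633
  0.00627 MN = 0.00627 × 10^3 kN = 6.27
  0.0194 MN = 0.0194 × 10^3 kN = 19.4
Sum: 7.36 + 633 + 6.27 + 19.4 = 666.03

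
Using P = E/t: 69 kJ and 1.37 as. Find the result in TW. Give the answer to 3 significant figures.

(69 × 10³) / (1.37 × 10⁻¹⁸) = 50.365 × 10²¹ W

50400000000 TW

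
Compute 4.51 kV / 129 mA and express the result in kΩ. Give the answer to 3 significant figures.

35.0 kΩ

(4.51 × 10³) / (129 × 10⁻³) = 0.034961 × 10⁶ Ω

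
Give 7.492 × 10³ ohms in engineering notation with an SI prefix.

= 7.492 × 10³ ohms; 10³ is kilo.

7.492 kiloohms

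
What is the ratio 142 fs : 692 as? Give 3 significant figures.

205

(142 × 10^-15) / (692 × 10^-18) = 0.2052 × 10^3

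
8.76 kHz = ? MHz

kilo = 1e3, mega = 1e6; factor is 1e-3.
8.76 × 1e-3 = 0.00876

0.00876 MHz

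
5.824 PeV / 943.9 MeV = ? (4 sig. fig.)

(5.824 × 10^15) / (943.9 × 10^6) = 0.0061701 × 10^9

6170000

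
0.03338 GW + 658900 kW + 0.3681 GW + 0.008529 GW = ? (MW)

In MW:
  0.03338 GW = 0.03338 × 10^3 MW = 33.38
  658900 kW = 658900 × 10^-3 MW = 658.9
  0.3681 GW = 0.3681 × 10^3 MW = 368.1
  0.008529 GW = 0.008529 × 10^3 MW = 8.529
Sum: 33.38 + 658.9 + 368.1 + 8.529 = 1068.909

1068.909 MW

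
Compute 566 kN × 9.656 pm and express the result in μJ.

5.465296 μJ

566 × 10³ × 9.656 × 10⁻¹² = 5465.296 × 10⁻⁹ J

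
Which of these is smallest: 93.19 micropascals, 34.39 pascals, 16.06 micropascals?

16.06 micropascals

93.19 micropascals = 0.00009319 pascals
34.39 pascals = 34.39 pascals
16.06 micropascals = 0.00001606 pascals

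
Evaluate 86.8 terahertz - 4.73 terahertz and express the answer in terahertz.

In terahertz:
  86.8 terahertz → 86.8
  4.73 terahertz → 4.73
Difference: 86.8 - 4.73 = 82.07

82.07 terahertz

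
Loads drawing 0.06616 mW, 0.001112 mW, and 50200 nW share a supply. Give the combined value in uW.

117.472 uW

In uW:
  0.06616 mW = 0.06616 × 10³ uW = 66.16
  0.001112 mW = 0.001112 × 10³ uW = 1.112
  50200 nW = 50200 × 10⁻³ uW = 50.2
Sum: 66.16 + 1.112 + 50.2 = 117.472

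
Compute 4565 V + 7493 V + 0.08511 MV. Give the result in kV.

97.168 kV

In kV:
  4565 V = 4565e-3 kV = 4.565
  7493 V = 7493e-3 kV = 7.493
  0.08511 MV = 0.08511e3 kV = 85.11
Sum: 4.565 + 7.493 + 85.11 = 97.168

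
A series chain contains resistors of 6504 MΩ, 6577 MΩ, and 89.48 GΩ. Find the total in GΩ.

102.561 GΩ

In GΩ:
  6504 MΩ = 6504 × 10^-3 GΩ = 6.504
  6577 MΩ = 6577 × 10^-3 GΩ = 6.577
  89.48 GΩ → 89.48
Sum: 6.504 + 6.577 + 89.48 = 102.561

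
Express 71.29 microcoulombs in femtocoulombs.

micro = 10^-6, femto = 10^-15; factor is 10^9.
71.29 × 10^9 = 71290000000

71290000000 femtocoulombs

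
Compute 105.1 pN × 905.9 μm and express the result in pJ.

105.1 × 10⁻¹² × 905.9 × 10⁻⁶ = 95210.09 × 10⁻¹⁸ J

0.09521009 pJ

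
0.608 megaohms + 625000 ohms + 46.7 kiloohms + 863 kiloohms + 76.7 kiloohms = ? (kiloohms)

2219.4 kiloohms

In kiloohms:
  0.608 megaohms = 0.608e3 kiloohms = 608
  625000 ohms = 625000e-3 kiloohms = 625
  46.7 kiloohms → 46.7
  863 kiloohms → 863
  76.7 kiloohms → 76.7
Sum: 608 + 625 + 46.7 + 863 + 76.7 = 2219.4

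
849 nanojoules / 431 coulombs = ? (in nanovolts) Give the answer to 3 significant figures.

1.97 nanovolts

(849 × 10⁻⁹) / (431) = 1.9698 × 10⁻⁹ V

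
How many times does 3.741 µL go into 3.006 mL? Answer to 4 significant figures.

803.5

(3.006 × 10⁻³) / (3.741 × 10⁻⁶) = 0.80353 × 10³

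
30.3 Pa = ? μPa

30300000 μPa

(no prefix) = 10^0, micro = 10^-6; factor is 10^6.
30.3 × 10^6 = 30300000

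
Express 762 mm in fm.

762000000000000 fm

milli = 10^-3, femto = 10^-15; factor is 10^12.
762 × 10^12 = 762000000000000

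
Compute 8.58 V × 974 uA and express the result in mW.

8.35692 mW

8.58 × 974 × 10⁻⁶ = 8356.92 × 10⁻⁶ W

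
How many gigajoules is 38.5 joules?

0.0000000385 gigajoules

(no prefix) = 10^0, giga = 10^9; factor is 10^-9.
38.5 × 10^-9 = 0.0000000385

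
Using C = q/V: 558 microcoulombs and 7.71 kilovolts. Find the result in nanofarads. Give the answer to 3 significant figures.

72.4 nanofarads

(558 × 10⁻⁶) / (7.71 × 10³) = 72.374 × 10⁻⁹ F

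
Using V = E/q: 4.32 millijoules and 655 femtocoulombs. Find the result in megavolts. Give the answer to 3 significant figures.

(4.32e-3) / (655e-15) = 0.0065954e12 V

6600 megavolts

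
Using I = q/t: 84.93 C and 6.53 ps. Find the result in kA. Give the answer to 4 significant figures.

(84.93) / (6.53 × 10⁻¹²) = 13.0061 × 10¹² A

13010000000 kA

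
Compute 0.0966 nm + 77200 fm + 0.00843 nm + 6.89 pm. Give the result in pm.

189.12 pm

In pm:
  0.0966 nm = 0.0966 × 10³ pm = 96.6
  77200 fm = 77200 × 10⁻³ pm = 77.2
  0.00843 nm = 0.00843 × 10³ pm = 8.43
  6.89 pm → 6.89
Sum: 96.6 + 77.2 + 8.43 + 6.89 = 189.12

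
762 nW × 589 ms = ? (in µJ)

762 × 10⁻⁹ × 589 × 10⁻³ = 448818 × 10⁻¹² J

0.448818 µJ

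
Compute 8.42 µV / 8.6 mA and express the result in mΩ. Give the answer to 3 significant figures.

(8.42e-6) / (8.6e-3) = 0.97907e-3 Ω

0.979 mΩ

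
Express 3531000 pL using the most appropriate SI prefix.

3.531 μL

= 3.531 × 10⁻⁶ L; 10⁻⁶ is micro.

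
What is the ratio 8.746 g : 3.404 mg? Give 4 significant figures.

(8.746) / (3.404e-3) = 2.5693e3

2569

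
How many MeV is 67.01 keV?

kilo = 10^3, mega = 10^6; factor is 10^-3.
67.01 × 10^-3 = 0.06701

0.06701 MeV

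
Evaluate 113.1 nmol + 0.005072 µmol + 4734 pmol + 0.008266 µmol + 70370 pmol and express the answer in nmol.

201.542 nmol

In nmol:
  113.1 nmol → 113.1
  0.005072 µmol = 0.005072 × 10^3 nmol = 5.072
  4734 pmol = 4734 × 10^-3 nmol = 4.734
  0.008266 µmol = 0.008266 × 10^3 nmol = 8.266
  70370 pmol = 70370 × 10^-3 nmol = 70.37
Sum: 113.1 + 5.072 + 4.734 + 8.266 + 70.37 = 201.542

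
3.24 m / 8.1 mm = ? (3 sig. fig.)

(3.24) / (8.1 × 10⁻³) = 0.4 × 10³

400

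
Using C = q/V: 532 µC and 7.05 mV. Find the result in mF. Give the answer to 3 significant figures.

(532 × 10⁻⁶) / (7.05 × 10⁻³) = 75.461 × 10⁻³ F

75.5 mF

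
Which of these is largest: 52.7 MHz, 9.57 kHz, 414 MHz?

52.7 MHz = 52700000 Hz
9.57 kHz = 9570 Hz
414 MHz = 414000000 Hz

414 MHz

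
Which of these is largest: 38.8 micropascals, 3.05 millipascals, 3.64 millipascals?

38.8 micropascals = 0.0000388 pascals
3.05 millipascals = 0.00305 pascals
3.64 millipascals = 0.00364 pascals

3.64 millipascals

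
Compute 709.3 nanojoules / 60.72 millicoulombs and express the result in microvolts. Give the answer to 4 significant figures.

(709.3 × 10⁻⁹) / (60.72 × 10⁻³) = 11.6815 × 10⁻⁶ V

11.68 microvolts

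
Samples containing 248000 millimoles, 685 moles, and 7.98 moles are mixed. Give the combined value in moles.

In moles:
  248000 millimoles = 248000 × 10^-3 moles = 248
  685 moles → 685
  7.98 moles → 7.98
Sum: 248 + 685 + 7.98 = 940.98

940.98 moles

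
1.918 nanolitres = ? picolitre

1918 picolitres

nano = 10^-9, pico = 10^-12; factor is 10^3.
1.918 × 10^3 = 1918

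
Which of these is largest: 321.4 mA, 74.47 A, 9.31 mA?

321.4 mA = 0.3214 A
74.47 A = 74.47 A
9.31 mA = 0.00931 A

74.47 A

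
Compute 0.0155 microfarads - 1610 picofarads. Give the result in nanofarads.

In nanofarads:
  0.0155 microfarads = 0.0155 × 10³ nanofarads = 15.5
  1610 picofarads = 1610 × 10⁻³ nanofarads = 1.61
Difference: 15.5 - 1.61 = 13.89

13.89 nanofarads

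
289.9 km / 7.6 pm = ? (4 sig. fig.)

38140000000000000

(289.9 × 10^3) / (7.6 × 10^-12) = 38.145 × 10^15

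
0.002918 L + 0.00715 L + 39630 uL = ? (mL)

49.698 mL

In mL:
  0.002918 L = 0.002918 × 10³ mL = 2.918
  0.00715 L = 0.00715 × 10³ mL = 7.15
  39630 uL = 39630 × 10⁻³ mL = 39.63
Sum: 2.918 + 7.15 + 39.63 = 49.698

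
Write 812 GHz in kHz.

812000000 kHz

giga = 10⁹, kilo = 10³; factor is 10⁶.
812 × 10⁶ = 812000000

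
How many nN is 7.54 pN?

0.00754 nN

pico = 10⁻¹², nano = 10⁻⁹; factor is 10⁻³.
7.54 × 10⁻³ = 0.00754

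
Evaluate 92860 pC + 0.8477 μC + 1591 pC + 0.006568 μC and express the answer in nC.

948.719 nC

In nC:
  92860 pC = 92860e-3 nC = 92.86
  0.8477 μC = 0.8477e3 nC = 847.7
  1591 pC = 1591e-3 nC = 1.591
  0.006568 μC = 0.006568e3 nC = 6.568
Sum: 92.86 + 847.7 + 1.591 + 6.568 = 948.719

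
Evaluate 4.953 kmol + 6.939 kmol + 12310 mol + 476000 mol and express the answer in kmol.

500.202 kmol

In kmol:
  4.953 kmol → 4.953
  6.939 kmol → 6.939
  12310 mol = 12310 × 10^-3 kmol = 12.31
  476000 mol = 476000 × 10^-3 kmol = 476
Sum: 4.953 + 6.939 + 12.31 + 476 = 500.202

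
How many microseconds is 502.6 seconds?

502600000 microseconds

(no prefix) = 1e0, micro = 1e-6; factor is 1e6.
502.6 × 1e6 = 502600000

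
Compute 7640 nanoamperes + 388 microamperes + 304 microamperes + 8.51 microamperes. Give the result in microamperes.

708.15 microamperes

In microamperes:
  7640 nanoamperes = 7640 × 10^-3 microamperes = 7.64
  388 microamperes → 388
  304 microamperes → 304
  8.51 microamperes → 8.51
Sum: 7.64 + 388 + 304 + 8.51 = 708.15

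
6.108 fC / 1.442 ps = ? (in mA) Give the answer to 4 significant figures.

(6.108 × 10⁻¹⁵) / (1.442 × 10⁻¹²) = 4.23578 × 10⁻³ A

4.236 mA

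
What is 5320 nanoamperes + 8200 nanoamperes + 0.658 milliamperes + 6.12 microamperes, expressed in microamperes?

677.64 microamperes

In microamperes:
  5320 nanoamperes = 5320 × 10^-3 microamperes = 5.32
  8200 nanoamperes = 8200 × 10^-3 microamperes = 8.2
  0.658 milliamperes = 0.658 × 10^3 microamperes = 658
  6.12 microamperes → 6.12
Sum: 5.32 + 8.2 + 658 + 6.12 = 677.64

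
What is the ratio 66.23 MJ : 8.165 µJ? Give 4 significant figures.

(66.23e6) / (8.165e-6) = 8.1115e12

8111000000000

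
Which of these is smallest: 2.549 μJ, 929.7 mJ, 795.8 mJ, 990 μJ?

2.549 μJ

2.549 μJ = 0.000002549 J
929.7 mJ = 0.9297 J
795.8 mJ = 0.7958 J
990 μJ = 0.00099 J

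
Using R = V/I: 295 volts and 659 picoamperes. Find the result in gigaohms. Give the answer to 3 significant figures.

448 gigaohms

(295) / (659 × 10^-12) = 0.44765 × 10^12 Ω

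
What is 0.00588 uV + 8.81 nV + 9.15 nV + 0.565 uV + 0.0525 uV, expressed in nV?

In nV:
  0.00588 uV = 0.00588 × 10³ nV = 5.88
  8.81 nV → 8.81
  9.15 nV → 9.15
  0.565 uV = 0.565 × 10³ nV = 565
  0.0525 uV = 0.0525 × 10³ nV = 52.5
Sum: 5.88 + 8.81 + 9.15 + 565 + 52.5 = 641.34

641.34 nV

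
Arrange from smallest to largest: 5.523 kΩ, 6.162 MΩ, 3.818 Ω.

5.523 kΩ = 5523 Ω
6.162 MΩ = 6162000 Ω
3.818 Ω = 3.818 Ω

3.818 Ω < 5.523 kΩ < 6.162 MΩ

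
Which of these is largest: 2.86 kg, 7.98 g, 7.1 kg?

7.1 kg

2.86 kg = 2860 g
7.98 g = 7.98 g
7.1 kg = 7100 g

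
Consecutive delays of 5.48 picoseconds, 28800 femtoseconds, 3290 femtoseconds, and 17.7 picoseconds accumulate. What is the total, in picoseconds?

55.27 picoseconds

In picoseconds:
  5.48 picoseconds → 5.48
  28800 femtoseconds = 28800 × 10⁻³ picoseconds = 28.8
  3290 femtoseconds = 3290 × 10⁻³ picoseconds = 3.29
  17.7 picoseconds → 17.7
Sum: 5.48 + 28.8 + 3.29 + 17.7 = 55.27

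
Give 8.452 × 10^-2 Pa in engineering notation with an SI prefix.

= 84.52 × 10^-3 Pa; 10^-3 is milli.

84.52 mPa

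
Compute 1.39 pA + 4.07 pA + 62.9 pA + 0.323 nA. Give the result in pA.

In pA:
  1.39 pA → 1.39
  4.07 pA → 4.07
  62.9 pA → 62.9
  0.323 nA = 0.323e3 pA = 323
Sum: 1.39 + 4.07 + 62.9 + 323 = 391.36

391.36 pA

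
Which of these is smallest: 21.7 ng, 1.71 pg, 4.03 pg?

21.7 ng = 0.0000000217 g
1.71 pg = 0.00000000000171 g
4.03 pg = 0.00000000000403 g

1.71 pg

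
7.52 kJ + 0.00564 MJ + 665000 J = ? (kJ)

In kJ:
  7.52 kJ → 7.52
  0.00564 MJ = 0.00564 × 10³ kJ = 5.64
  665000 J = 665000 × 10⁻³ kJ = 665
Sum: 7.52 + 5.64 + 665 = 678.16

678.16 kJ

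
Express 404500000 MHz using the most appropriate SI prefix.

404.5 THz

= 404.5 × 10^12 Hz; 10^12 is tera.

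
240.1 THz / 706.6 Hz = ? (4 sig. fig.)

339800000000

(240.1 × 10¹²) / (706.6) = 0.3398 × 10¹²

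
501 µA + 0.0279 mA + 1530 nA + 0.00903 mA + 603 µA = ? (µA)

In µA:
  501 µA → 501
  0.0279 mA = 0.0279 × 10³ µA = 27.9
  1530 nA = 1530 × 10⁻³ µA = 1.53
  0.00903 mA = 0.00903 × 10³ µA = 9.03
  603 µA → 603
Sum: 501 + 27.9 + 1.53 + 9.03 + 603 = 1142.46

1142.46 µA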